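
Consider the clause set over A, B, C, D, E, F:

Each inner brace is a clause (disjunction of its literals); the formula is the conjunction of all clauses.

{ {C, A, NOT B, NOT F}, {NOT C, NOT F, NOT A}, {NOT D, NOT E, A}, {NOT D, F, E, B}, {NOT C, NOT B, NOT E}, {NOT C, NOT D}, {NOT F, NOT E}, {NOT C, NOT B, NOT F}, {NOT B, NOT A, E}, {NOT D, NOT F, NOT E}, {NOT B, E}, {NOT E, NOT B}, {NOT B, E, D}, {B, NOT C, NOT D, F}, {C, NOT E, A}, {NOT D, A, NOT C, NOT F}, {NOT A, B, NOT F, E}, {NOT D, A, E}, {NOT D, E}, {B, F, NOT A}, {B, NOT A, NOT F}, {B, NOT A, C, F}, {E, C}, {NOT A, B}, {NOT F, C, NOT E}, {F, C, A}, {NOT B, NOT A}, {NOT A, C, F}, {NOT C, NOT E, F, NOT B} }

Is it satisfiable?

Yes, satisfiable

Branch on C: set C = true.
The clause (NOT D) is unit, so D = false.
Branch on F: set F = false.
Branch on B: set B = false.
The clause (NOT A) is unit, so A = false.
All clauses hold; E can take either value.
A satisfying assignment: A ↦ false; B ↦ false; C ↦ true; D ↦ false; E ↦ false; F ↦ false.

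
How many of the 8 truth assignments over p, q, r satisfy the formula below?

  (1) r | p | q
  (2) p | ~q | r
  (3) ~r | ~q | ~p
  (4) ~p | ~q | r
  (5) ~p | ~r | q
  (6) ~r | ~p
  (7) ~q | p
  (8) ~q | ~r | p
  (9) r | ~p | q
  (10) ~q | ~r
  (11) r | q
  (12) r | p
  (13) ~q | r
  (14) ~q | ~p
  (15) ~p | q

There are 2^3 = 8 truth assignments over (p, q, r).
Split on q. With q = 1, the clauses containing q are satisfied and ~q drops from the rest; 0 of the 2^2 = 4 assignments to the other variables satisfy what remains.
With q = 0, by the same count on the reduced clause set, 1 assignment works.
(One model: p=F, q=F, r=T.)
Total: 0 + 1 = 1.

1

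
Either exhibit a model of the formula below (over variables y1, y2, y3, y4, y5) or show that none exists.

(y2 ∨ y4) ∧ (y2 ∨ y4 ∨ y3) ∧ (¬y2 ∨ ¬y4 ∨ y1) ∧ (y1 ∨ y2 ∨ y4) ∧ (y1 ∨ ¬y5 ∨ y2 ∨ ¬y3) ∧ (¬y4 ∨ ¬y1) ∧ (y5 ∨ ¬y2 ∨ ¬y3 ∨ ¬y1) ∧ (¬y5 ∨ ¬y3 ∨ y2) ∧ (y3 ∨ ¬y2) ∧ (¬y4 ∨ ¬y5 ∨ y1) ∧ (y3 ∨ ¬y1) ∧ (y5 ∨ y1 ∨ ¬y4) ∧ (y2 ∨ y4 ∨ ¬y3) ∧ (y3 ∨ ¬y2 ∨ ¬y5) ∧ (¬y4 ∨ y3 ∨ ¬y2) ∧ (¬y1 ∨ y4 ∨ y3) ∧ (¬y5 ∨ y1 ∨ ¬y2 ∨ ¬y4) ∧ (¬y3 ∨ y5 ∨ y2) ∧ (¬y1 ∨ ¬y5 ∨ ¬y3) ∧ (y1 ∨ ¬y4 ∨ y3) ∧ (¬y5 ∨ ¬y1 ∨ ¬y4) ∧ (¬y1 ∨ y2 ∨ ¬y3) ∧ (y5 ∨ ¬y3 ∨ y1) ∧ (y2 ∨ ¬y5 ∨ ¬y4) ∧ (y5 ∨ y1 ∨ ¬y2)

Try y2 = True.
From the singleton clause (y3), y3 = True.
Try y4 = False.
Try y5 = True.
From the singleton clause (¬y1), y1 = False.
All clauses are satisfied.

y1: False, y2: True, y3: True, y4: False, y5: True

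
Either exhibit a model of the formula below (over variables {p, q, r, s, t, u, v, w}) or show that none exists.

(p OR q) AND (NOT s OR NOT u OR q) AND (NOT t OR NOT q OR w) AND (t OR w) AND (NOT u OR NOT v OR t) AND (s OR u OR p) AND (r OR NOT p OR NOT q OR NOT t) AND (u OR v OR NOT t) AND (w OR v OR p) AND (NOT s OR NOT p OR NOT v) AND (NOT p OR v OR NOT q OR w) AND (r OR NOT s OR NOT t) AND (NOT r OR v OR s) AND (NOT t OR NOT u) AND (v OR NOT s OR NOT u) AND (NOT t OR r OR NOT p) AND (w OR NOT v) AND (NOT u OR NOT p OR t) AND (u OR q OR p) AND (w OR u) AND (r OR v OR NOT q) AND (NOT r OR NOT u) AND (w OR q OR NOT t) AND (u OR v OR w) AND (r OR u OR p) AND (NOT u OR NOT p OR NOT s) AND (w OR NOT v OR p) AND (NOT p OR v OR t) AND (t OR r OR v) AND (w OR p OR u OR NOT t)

p ↦ false, q ↦ true, r ↦ true, s ↦ true, t ↦ false, u ↦ false, v ↦ false, w ↦ true

Case p = false:
Unit clause (q) forces q = true.
Case t = false:
Unit clause (w) forces w = true.
Case u = false:
Unit clause (s) forces s = true.
Unit clause (r) forces r = true.
Every clause is now satisfied; v is unconstrained.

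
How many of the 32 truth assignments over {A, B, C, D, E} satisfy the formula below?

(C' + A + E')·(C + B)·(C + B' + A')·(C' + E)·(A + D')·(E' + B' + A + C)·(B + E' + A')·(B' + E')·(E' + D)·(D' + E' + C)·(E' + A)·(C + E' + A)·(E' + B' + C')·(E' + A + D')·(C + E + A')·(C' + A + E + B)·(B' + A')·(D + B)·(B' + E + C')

There are 2^5 = 32 truth assignments over (A, B, C, D, E).
Split on D. With D = 1, the clauses containing D are satisfied and D' drops from the rest; 0 of the 2^4 = 16 assignments to the other variables satisfy what remains.
With D = 0, by the same count on the reduced clause set, 1 assignment works.
(One model: A=F, B=T, C=F, D=F, E=F.)
Total: 0 + 1 = 1.

1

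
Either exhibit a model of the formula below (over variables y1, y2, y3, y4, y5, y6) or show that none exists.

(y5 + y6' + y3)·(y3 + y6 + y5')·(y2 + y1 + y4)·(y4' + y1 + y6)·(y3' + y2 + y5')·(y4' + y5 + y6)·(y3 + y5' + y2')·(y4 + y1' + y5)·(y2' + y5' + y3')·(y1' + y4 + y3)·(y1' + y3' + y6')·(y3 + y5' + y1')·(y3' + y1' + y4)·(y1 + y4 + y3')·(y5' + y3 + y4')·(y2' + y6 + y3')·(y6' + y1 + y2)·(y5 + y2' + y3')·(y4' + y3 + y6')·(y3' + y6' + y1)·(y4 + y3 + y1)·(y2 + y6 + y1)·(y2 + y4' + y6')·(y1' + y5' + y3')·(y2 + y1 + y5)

UNSATISFIABLE

Case y5 = 1:
Case y3 = 1:
Unit clause (y2) forces y2 = 1.
That conflicts with the unit clause (y2').
Undo y3 and try y3 = 0.
Unit clause (y6) forces y6 = 1.
Unit clause (y2') forces y2 = 0.
Unit clause (y1') forces y1 = 0.
That conflicts with the unit clause (y1).
Both values of y3 lead to a conflict.
Undo y5 and try y5 = 0.
Case y6 = 0:
Unit clause (y4') forces y4 = 0.
Unit clause (y1') forces y1 = 0.
Unit clause (y2) forces y2 = 1.
Unit clause (y3') forces y3 = 0.
That conflicts with the unit clause (y3).
Undo y6 and try y6 = 1.
Unit clause (y3) forces y3 = 1.
Unit clause (y1') forces y1 = 0.
That conflicts with the unit clause (y1).
Both values of y6 lead to a conflict.
Both values of y5 lead to a conflict.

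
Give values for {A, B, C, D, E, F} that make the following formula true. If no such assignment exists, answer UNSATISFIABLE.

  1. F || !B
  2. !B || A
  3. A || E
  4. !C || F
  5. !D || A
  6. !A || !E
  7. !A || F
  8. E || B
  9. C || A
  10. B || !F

Case F = true:
From the singleton clause (B), B = true.
From the singleton clause (A), A = true.
From the singleton clause (!E), E = false.
Every clause is now satisfied; C, D are unconstrained.

A ↦ true, B ↦ true, C ↦ false, D ↦ false, E ↦ false, F ↦ true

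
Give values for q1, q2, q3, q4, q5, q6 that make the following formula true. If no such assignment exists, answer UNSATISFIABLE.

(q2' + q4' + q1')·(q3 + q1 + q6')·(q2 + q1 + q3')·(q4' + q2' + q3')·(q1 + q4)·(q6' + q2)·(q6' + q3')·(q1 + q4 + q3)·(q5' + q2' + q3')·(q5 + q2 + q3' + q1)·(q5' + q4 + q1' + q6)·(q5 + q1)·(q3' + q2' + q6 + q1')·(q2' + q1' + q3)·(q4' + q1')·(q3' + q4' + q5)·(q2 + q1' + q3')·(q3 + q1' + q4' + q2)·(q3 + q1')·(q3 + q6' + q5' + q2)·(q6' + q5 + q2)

q1 ↦ 0, q2 ↦ 1, q3 ↦ 0, q4 ↦ 1, q5 ↦ 1, q6 ↦ 0

Branch on q1: set q1 = 0.
From the singleton clause (q4), q4 = 1.
From the singleton clause (q5), q5 = 1.
Branch on q3: set q3 = 0.
From the singleton clause (q6'), q6 = 0.
All clauses hold; q2 can take either value.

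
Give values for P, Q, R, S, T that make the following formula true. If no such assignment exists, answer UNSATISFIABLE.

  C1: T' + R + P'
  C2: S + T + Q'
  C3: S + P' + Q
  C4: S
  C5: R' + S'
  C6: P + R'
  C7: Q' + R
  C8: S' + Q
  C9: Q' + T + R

UNSATISFIABLE

From the singleton clause (S), S = 1.
From the singleton clause (R'), R = 0.
From the singleton clause (Q'), Q = 0.
But (Q) is also a unit clause — contradiction.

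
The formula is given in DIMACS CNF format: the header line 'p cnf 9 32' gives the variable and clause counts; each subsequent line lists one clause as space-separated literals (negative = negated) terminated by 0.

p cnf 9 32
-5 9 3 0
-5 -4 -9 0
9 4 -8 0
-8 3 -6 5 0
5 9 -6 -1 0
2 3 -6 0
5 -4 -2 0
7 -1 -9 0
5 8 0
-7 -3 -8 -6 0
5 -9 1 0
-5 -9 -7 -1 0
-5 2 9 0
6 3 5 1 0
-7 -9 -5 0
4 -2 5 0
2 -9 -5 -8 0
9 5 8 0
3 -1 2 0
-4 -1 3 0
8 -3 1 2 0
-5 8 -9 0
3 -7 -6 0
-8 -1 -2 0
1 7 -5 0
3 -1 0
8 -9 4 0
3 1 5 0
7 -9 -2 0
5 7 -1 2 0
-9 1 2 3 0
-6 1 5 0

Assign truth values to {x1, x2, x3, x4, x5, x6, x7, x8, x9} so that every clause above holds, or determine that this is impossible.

Case x5 = True:
Case x9 = False:
The clause (x3) is unit, so x3 = True.
The clause (x2) is unit, so x2 = True.
Case x4 = True:
Case x8 = False:
Case x1 = True:
No clause remains; x6, x7 are free.

x1 ↦ True; x2 ↦ True; x3 ↦ True; x4 ↦ True; x5 ↦ True; x6 ↦ True; x7 ↦ False; x8 ↦ False; x9 ↦ False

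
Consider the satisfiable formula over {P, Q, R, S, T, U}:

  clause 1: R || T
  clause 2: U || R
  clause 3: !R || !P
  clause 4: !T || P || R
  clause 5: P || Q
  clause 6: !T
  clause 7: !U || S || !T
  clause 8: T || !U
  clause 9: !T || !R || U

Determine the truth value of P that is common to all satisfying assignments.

Suppose P = true.
The clause (!R) is unit, so R = false.
The clause (T) is unit, so T = true.
Now (!T) is unsatisfied and unit — conflict.
So every satisfying assignment has P = False.

False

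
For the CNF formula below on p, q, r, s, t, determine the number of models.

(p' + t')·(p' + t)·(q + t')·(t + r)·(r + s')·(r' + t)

There are 2^5 = 32 truth assignments over (p, q, r, s, t).
Split on t. With t = 1, the clauses containing t are satisfied and t' drops from the rest; 3 of the 2^4 = 16 assignments to the other variables satisfy what remains.
With t = 0, by the same count on the reduced clause set, 0 assignments work.
(One model: p=F, q=T, r=F, s=F, t=T.)
Total: 3 + 0 = 3.

3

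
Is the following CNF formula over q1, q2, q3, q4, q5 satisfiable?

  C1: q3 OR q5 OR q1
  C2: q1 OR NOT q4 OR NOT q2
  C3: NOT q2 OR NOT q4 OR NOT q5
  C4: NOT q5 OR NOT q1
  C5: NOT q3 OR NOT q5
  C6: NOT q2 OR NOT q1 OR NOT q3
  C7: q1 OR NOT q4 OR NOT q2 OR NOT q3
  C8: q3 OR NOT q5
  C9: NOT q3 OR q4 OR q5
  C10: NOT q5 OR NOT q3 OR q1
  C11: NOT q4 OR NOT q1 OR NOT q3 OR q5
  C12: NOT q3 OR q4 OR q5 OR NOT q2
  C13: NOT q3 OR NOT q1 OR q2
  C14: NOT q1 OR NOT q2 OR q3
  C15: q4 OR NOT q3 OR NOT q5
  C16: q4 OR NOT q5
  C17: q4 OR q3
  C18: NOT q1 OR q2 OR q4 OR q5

Case q5 = false:
Case q3 = true:
From the singleton clause (q4), q4 = true.
From the singleton clause (NOT q1), q1 = false.
From the singleton clause (NOT q2), q2 = false.
Every clause now holds.
A satisfying assignment: q1: false, q2: false, q3: true, q4: true, q5: false.

Yes, satisfiable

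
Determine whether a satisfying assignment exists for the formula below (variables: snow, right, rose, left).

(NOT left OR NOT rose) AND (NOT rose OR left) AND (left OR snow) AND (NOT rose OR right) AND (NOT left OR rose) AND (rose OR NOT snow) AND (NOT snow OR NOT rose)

No

Suppose left = false.
The clause (NOT rose) is unit, so rose = false.
The clause (snow) is unit, so snow = true.
Now (NOT snow) is unsatisfied and unit — conflict.
Undo left and try left = true.
The clause (NOT rose) is unit, so rose = false.
Now (rose) is unsatisfied and unit — conflict.
Neither left = true nor left = false works.
No assignment satisfies every clause.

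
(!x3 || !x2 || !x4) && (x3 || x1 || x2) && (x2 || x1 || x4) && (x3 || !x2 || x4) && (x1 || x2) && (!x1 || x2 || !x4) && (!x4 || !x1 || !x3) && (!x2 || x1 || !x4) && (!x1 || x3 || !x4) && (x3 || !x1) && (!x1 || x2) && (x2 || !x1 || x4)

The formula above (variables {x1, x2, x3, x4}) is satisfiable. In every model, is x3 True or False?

Suppose x3 = false.
(!x1) alone gives x1 = false.
(x2) alone gives x2 = true.
(x4) alone gives x4 = true.
Now (!x4) is unsatisfied and unit — conflict.
So every satisfying assignment has x3 = True.

True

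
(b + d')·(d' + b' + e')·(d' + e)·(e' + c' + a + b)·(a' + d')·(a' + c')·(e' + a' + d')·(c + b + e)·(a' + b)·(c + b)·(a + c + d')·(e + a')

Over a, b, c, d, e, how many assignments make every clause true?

There are 2^5 = 32 truth assignments over (a, b, c, d, e).
Split on e. With e = 1, the clauses containing e are satisfied and e' drops from the rest; 3 of the 2^4 = 16 assignments to the other variables satisfy what remains.
With e = 0, by the same count on the reduced clause set, 3 assignments work.
(One model: a=F, b=F, c=T, d=F, e=F.)
Total: 3 + 3 = 6.

6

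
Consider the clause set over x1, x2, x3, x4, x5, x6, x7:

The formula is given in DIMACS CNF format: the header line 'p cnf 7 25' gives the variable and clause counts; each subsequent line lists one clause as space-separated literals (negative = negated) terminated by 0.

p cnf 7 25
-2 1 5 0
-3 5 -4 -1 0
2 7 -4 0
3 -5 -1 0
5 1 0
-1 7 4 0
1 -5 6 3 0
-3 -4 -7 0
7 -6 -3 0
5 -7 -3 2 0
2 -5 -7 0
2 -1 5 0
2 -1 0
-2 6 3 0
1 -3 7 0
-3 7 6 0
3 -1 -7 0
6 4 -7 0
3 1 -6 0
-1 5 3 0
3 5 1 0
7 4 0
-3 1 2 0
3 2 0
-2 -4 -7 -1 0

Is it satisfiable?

Yes, satisfiable

Suppose x5 = True.
Suppose x3 = True.
Suppose x4 = False.
Unit clause (x7) forces x7 = True.
Unit clause (x2) forces x2 = True.
Unit clause (x6) forces x6 = True.
All clauses hold; x1 can take either value.
A satisfying assignment: x1: True,  x2: True,  x3: True,  x4: False,  x5: True,  x6: True,  x7: True.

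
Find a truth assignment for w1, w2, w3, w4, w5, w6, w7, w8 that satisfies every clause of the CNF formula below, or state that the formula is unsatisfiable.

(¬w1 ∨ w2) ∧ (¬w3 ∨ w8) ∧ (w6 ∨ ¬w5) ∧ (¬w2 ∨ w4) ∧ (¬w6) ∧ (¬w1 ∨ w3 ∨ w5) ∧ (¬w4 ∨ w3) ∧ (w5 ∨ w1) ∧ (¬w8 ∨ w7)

w1: True; w2: True; w3: True; w4: True; w5: False; w6: False; w7: True; w8: True

(¬w6) alone gives w6 = False.
(¬w5) alone gives w5 = False.
(w1) alone gives w1 = True.
(w2) alone gives w2 = True.
(w4) alone gives w4 = True.
(w3) alone gives w3 = True.
(w8) alone gives w8 = True.
(w7) alone gives w7 = True.
This assignment satisfies each clause.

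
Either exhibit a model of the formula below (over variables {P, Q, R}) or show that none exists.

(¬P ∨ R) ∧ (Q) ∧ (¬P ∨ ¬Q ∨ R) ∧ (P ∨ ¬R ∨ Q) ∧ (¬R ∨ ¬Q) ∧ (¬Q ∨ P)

The clause (Q) is unit, so Q = True.
The clause (¬R) is unit, so R = False.
The clause (¬P) is unit, so P = False.
Now (P) is unsatisfied and unit — conflict.

UNSATISFIABLE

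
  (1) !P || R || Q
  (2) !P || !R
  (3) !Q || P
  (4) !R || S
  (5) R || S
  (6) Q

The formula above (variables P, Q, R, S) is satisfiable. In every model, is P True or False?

Suppose P = false.
From the singleton clause (!Q), Q = false.
That conflicts with the unit clause (Q).
So every satisfying assignment has P = True.

True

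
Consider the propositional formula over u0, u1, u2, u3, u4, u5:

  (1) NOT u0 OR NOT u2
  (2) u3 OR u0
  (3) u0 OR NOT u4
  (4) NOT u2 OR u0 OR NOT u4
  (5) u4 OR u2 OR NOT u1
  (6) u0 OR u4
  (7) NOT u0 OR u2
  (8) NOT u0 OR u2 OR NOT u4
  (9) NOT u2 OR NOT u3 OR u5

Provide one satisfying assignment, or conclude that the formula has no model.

UNSATISFIABLE

Branch on u0: set u0 = false.
From the singleton clause (u3), u3 = true.
From the singleton clause (NOT u4), u4 = false.
But (u4) is also a unit clause — contradiction.
So u0 must be the other value — set u0 = true.
From the singleton clause (NOT u2), u2 = false.
But (u2) is also a unit clause — contradiction.
Either choice for u0 ends in contradiction.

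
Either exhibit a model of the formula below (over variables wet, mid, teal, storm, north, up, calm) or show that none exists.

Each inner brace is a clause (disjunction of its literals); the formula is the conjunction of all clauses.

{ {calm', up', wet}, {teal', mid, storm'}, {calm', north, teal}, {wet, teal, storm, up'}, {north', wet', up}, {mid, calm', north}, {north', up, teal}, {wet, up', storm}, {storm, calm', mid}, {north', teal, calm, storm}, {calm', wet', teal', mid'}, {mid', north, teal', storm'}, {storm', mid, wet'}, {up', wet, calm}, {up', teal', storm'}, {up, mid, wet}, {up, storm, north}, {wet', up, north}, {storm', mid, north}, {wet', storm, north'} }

wet ↦ 0, mid ↦ 1, teal ↦ 1, storm ↦ 1, north ↦ 1, up ↦ 0, calm ↦ 0

Suppose calm = 0.
Suppose up = 0.
Suppose north = 1.
From the singleton clause (wet'), wet = 0.
From the singleton clause (teal), teal = 1.
From the singleton clause (mid), mid = 1.
No clause remains; storm is free.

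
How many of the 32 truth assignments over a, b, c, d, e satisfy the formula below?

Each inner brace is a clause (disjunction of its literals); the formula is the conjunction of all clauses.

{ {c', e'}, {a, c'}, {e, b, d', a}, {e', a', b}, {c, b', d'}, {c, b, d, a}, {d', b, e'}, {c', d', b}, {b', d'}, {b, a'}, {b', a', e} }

There are 2^5 = 32 truth assignments over (a, b, c, d, e).
Split on e. With e = 1, the clauses containing e are satisfied and e' drops from the rest; 2 of the 2^4 = 16 assignments to the other variables satisfy what remains.
With e = 0, by the same count on the reduced clause set, 1 assignment works.
(One model: a=F, b=T, c=F, d=F, e=F.)
Total: 2 + 1 = 3.

3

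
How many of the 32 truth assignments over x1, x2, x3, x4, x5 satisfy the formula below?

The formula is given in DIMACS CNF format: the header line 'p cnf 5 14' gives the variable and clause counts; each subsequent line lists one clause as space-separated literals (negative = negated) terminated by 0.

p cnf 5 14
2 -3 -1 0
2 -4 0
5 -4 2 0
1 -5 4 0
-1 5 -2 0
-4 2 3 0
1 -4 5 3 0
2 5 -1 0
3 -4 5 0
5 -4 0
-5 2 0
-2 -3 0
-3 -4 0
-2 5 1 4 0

There are 2^5 = 32 truth assignments over (x1, x2, x3, x4, x5).
Split on x3. With x3 = True, the clauses containing x3 are satisfied and ¬x3 drops from the rest; 1 of the 2^4 = 16 assignments to the other variables satisfy what remains.
With x3 = False, by the same count on the reduced clause set, 4 assignments work.
(One model: x1=F, x2=F, x3=F, x4=F, x5=F.)
Total: 1 + 4 = 5.

5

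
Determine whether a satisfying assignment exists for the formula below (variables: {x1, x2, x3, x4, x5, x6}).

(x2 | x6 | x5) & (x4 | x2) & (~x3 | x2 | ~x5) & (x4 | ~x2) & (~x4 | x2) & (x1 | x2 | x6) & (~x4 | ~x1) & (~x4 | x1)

No

Suppose x4 = 1.
From the singleton clause (x2), x2 = 1.
From the singleton clause (~x1), x1 = 0.
Now (x1) is unsatisfied and unit — conflict.
That branch fails; take x4 = 0 instead.
From the singleton clause (x2), x2 = 1.
Now (~x2) is unsatisfied and unit — conflict.
Either choice for x4 ends in contradiction.
No assignment satisfies every clause.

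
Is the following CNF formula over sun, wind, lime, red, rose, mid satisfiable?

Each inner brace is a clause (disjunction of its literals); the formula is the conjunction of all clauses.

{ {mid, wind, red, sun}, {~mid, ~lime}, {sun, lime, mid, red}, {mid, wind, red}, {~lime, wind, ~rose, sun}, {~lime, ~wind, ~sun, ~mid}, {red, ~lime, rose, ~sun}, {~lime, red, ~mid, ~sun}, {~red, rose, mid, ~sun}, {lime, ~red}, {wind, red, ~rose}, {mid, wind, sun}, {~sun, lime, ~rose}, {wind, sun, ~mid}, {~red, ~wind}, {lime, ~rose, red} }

Case mid = 0:
Case wind = 0:
From the singleton clause (red), red = 1.
From the singleton clause (lime), lime = 1.
From the singleton clause (sun), sun = 1.
From the singleton clause (rose), rose = 1.
All clauses are satisfied.
A satisfying assignment: sun=1,  wind=0,  lime=1,  red=1,  rose=1,  mid=0.

Satisfiable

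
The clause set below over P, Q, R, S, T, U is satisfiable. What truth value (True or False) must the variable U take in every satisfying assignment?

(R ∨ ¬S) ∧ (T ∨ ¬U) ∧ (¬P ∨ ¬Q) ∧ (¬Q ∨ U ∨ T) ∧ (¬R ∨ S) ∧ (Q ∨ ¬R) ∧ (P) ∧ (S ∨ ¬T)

Suppose U = True.
The clause (T) is unit, so T = True.
The clause (P) is unit, so P = True.
The clause (¬Q) is unit, so Q = False.
The clause (¬R) is unit, so R = False.
The clause (¬S) is unit, so S = False.
That conflicts with the unit clause (S).
So every satisfying assignment has U = False.

False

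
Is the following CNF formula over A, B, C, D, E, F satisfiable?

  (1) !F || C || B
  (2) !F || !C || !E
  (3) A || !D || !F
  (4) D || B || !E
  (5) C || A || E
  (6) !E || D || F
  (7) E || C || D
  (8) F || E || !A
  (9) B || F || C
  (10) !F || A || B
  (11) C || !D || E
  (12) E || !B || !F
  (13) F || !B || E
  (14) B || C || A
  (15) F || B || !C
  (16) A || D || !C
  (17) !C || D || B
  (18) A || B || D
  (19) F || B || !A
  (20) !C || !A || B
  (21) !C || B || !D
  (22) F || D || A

Satisfiable

Try F = false.
Try E = true.
The clause (D) is unit, so D = true.
Try B = true.
Every clause is now satisfied; A, C are unconstrained.
A satisfying assignment: A ↦ false,  B ↦ true,  C ↦ false,  D ↦ true,  E ↦ true,  F ↦ false.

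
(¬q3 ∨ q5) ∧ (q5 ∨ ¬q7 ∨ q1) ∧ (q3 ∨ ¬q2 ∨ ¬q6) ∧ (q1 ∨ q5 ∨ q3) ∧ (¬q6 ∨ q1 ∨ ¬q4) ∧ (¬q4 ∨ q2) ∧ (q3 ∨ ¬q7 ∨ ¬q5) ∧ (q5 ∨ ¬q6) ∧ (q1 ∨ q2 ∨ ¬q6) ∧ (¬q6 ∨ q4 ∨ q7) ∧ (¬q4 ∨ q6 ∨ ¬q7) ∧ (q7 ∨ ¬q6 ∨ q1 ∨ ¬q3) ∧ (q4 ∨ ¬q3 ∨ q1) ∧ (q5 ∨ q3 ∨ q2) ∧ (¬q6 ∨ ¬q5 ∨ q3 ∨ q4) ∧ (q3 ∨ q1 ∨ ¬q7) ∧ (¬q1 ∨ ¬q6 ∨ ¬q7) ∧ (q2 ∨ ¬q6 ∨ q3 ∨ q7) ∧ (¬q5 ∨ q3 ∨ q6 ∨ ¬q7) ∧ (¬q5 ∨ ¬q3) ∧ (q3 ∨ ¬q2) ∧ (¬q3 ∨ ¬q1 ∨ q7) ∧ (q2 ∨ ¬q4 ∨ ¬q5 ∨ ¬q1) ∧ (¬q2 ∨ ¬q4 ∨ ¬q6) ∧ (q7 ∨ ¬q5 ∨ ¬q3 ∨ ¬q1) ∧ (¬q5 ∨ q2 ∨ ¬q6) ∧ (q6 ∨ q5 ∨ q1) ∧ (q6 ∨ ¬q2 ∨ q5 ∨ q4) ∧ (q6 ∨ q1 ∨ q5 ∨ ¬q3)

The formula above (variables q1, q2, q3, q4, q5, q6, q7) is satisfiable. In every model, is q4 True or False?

Suppose q4 = True.
From the singleton clause (q2), q2 = True.
From the singleton clause (q3), q3 = True.
From the singleton clause (q5), q5 = True.
But (¬q5) is also a unit clause — contradiction.
So every satisfying assignment has q4 = False.

False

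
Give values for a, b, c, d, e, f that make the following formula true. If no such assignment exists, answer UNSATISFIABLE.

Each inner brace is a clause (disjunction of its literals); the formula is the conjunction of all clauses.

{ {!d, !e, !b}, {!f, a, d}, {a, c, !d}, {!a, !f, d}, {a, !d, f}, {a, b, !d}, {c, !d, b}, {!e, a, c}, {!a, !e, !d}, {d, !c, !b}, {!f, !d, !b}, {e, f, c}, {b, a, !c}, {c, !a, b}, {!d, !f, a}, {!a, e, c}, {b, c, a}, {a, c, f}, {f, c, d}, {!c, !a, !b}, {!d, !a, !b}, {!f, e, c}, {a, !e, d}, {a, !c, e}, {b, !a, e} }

a: true, b: false, c: true, d: false, e: true, f: false

Case d = false:
Case f = false:
Unit clause (c) forces c = true.
Unit clause (!b) forces b = false.
Unit clause (a) forces a = true.
Unit clause (e) forces e = true.
All clauses are satisfied.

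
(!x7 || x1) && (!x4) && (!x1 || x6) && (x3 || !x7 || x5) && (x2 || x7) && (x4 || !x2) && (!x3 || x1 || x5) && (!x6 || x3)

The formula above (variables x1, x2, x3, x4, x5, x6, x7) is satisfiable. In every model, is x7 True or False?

True

Suppose x7 = false.
Unit clause (!x4) forces x4 = false.
Unit clause (x2) forces x2 = true.
That conflicts with the unit clause (!x2).
So every satisfying assignment has x7 = True.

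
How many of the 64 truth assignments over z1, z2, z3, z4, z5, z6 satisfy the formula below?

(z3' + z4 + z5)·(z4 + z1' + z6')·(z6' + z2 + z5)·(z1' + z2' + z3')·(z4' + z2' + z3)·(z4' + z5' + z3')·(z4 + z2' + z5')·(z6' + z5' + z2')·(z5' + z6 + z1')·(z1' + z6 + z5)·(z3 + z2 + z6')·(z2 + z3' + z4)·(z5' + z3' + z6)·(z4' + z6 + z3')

7

There are 2^6 = 64 truth assignments over (z1, z2, z3, z4, z5, z6).
Split on z5. With z5 = 1, the clauses containing z5 are satisfied and z5' drops from the rest; 2 of the 2^5 = 32 assignments to the other variables satisfy what remains.
With z5 = 0, by the same count on the reduced clause set, 5 assignments work.
Total: 2 + 5 = 7.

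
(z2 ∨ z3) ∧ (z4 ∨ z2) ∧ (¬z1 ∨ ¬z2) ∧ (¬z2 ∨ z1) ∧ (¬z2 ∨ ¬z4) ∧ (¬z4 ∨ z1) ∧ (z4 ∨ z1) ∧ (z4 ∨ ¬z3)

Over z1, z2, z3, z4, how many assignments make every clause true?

There are 2^4 = 16 truth assignments over (z1, z2, z3, z4).
Check each against the 8 clauses (columns in the order z1, z2, z3, z4):
  F F F F  ✗ fails (z2 ∨ z3)
  F F F T  ✗ fails (z2 ∨ z3)
  F F T F  ✗ fails (z4 ∨ z2)
  F F T T  ✗ fails (¬z4 ∨ z1)
  F T F F  ✗ fails (¬z2 ∨ z1)
  F T F T  ✗ fails (¬z2 ∨ z1)
  F T T F  ✗ fails (¬z2 ∨ z1)
  F T T T  ✗ fails (¬z2 ∨ z1)
  T F F F  ✗ fails (z2 ∨ z3)
  T F F T  ✗ fails (z2 ∨ z3)
  T F T F  ✗ fails (z4 ∨ z2)
  T F T T  ✓ satisfies all
  T T F F  ✗ fails (¬z1 ∨ ¬z2)
  T T F T  ✗ fails (¬z1 ∨ ¬z2)
  T T T F  ✗ fails (¬z1 ∨ ¬z2)
  T T T T  ✗ fails (¬z1 ∨ ¬z2)
1 of the 16 rows is a model.

1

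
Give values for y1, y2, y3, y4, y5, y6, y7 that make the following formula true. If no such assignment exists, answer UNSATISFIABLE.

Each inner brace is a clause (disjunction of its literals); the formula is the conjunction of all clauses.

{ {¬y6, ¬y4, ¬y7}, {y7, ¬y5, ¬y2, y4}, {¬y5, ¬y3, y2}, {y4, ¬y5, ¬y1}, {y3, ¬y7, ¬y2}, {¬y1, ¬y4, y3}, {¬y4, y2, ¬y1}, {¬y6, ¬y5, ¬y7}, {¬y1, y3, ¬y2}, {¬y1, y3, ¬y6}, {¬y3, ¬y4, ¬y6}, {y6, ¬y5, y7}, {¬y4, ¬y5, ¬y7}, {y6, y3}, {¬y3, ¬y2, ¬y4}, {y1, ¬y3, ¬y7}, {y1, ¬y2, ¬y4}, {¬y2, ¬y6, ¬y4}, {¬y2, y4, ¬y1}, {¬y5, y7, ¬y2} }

Case y6 = False:
The clause (y3) is unit, so y3 = True.
Case y5 = False:
Case y2 = False:
Case y4 = False:
Case y1 = True:
No clause remains; y7 is free.

y1: True, y2: False, y3: True, y4: False, y5: False, y6: False, y7: False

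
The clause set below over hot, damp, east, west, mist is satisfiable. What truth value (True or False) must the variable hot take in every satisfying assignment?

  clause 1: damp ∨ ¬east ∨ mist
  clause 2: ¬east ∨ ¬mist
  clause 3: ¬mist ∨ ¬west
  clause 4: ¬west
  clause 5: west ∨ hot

True

Suppose hot = False.
Unit clause (¬west) forces west = False.
That conflicts with the unit clause (west).
So every satisfying assignment has hot = True.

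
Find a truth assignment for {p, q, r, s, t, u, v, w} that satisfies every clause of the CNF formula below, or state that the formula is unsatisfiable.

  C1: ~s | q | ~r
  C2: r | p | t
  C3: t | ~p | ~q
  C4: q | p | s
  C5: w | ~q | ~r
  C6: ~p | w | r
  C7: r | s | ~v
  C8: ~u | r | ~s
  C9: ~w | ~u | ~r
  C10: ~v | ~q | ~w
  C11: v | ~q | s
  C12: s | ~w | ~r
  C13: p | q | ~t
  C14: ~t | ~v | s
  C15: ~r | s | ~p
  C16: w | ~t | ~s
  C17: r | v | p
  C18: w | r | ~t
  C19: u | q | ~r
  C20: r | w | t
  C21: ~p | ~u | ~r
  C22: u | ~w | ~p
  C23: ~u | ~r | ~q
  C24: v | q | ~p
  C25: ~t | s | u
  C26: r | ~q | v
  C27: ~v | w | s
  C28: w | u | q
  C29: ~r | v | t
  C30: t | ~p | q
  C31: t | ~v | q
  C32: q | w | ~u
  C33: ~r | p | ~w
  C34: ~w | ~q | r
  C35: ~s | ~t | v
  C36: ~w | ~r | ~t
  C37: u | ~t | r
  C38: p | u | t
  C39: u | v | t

Suppose s = 0.
Suppose q = 1.
The clause (v) is unit, so v = 1.
The clause (r) is unit, so r = 1.
The clause (w) is unit, so w = 1.
Now (~w) is unsatisfied and unit — conflict.
Undo q and try q = 0.
The clause (p) is unit, so p = 1.
The clause (~r) is unit, so r = 0.
The clause (w) is unit, so w = 1.
The clause (~v) is unit, so v = 0.
Now (v) is unsatisfied and unit — conflict.
Neither q = 1 nor q = 0 works.
Undo s and try s = 1.
Suppose q = 1.
Suppose t = 1.
The clause (w) is unit, so w = 1.
The clause (~v) is unit, so v = 0.
Now (v) is unsatisfied and unit — conflict.
Undo t and try t = 0.
The clause (~p) is unit, so p = 0.
The clause (r) is unit, so r = 1.
The clause (w) is unit, so w = 1.
Now (~w) is unsatisfied and unit — conflict.
Neither t = 1 nor t = 0 works.
Undo q and try q = 0.
The clause (~r) is unit, so r = 0.
The clause (~u) is unit, so u = 0.
The clause (w) is unit, so w = 1.
The clause (~p) is unit, so p = 0.
The clause (t) is unit, so t = 1.
Now (~t) is unsatisfied and unit — conflict.
Neither q = 1 nor q = 0 works.
Neither s = 1 nor s = 0 works.

UNSATISFIABLE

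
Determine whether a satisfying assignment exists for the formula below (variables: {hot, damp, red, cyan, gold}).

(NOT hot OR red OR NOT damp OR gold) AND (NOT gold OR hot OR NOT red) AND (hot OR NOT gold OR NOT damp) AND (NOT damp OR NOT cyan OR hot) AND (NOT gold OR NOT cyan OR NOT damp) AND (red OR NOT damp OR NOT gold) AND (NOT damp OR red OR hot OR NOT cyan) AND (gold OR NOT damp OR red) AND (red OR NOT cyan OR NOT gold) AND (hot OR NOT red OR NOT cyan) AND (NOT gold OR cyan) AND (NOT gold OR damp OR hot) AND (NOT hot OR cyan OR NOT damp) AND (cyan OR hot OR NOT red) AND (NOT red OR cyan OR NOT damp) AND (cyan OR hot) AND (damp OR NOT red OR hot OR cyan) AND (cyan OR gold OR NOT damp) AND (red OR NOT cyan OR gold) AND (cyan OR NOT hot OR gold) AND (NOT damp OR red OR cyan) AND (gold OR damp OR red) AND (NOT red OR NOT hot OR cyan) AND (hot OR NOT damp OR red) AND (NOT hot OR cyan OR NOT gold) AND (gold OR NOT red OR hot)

Branch on gold: set gold = true.
The clause (cyan) is unit, so cyan = true.
The clause (NOT damp) is unit, so damp = false.
The clause (red) is unit, so red = true.
The clause (hot) is unit, so hot = true.
This assignment satisfies each clause.
A satisfying assignment: hot: true, damp: false, red: true, cyan: true, gold: true.

Satisfiable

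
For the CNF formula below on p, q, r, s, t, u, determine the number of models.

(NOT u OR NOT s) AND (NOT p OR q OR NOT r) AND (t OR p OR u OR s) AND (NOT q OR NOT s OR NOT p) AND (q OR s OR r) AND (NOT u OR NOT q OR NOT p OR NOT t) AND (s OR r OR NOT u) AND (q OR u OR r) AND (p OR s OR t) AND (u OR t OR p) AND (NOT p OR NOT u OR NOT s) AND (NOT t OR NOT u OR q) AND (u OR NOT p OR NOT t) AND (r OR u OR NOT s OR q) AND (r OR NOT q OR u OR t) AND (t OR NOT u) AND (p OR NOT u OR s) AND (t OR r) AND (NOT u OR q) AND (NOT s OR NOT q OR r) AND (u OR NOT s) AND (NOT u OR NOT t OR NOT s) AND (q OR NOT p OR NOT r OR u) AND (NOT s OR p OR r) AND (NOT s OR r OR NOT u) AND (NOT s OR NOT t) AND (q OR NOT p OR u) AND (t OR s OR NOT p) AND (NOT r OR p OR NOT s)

There are 2^6 = 64 truth assignments over (p, q, r, s, t, u).
Split on p. With p = true, the clauses containing p are satisfied and NOT p drops from the rest; 0 of the 2^5 = 32 assignments to the other variables satisfy what remains.
With p = false, by the same count on the reduced clause set, 3 assignments work.
(One model: p=F, q=F, r=T, s=F, t=T, u=F.)
Total: 0 + 3 = 3.

3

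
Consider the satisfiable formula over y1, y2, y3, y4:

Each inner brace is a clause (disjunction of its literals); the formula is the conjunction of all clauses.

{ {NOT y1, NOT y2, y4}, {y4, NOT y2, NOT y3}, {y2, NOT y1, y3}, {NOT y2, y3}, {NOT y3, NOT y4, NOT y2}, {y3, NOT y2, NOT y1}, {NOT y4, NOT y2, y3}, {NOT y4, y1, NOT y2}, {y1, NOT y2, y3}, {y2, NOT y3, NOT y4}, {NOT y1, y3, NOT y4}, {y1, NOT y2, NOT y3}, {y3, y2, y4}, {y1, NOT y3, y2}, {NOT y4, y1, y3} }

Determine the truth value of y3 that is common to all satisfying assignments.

Suppose y3 = false.
The clause (NOT y2) is unit, so y2 = false.
The clause (NOT y1) is unit, so y1 = false.
The clause (y4) is unit, so y4 = true.
Now (NOT y4) is unsatisfied and unit — conflict.
So every satisfying assignment has y3 = True.

True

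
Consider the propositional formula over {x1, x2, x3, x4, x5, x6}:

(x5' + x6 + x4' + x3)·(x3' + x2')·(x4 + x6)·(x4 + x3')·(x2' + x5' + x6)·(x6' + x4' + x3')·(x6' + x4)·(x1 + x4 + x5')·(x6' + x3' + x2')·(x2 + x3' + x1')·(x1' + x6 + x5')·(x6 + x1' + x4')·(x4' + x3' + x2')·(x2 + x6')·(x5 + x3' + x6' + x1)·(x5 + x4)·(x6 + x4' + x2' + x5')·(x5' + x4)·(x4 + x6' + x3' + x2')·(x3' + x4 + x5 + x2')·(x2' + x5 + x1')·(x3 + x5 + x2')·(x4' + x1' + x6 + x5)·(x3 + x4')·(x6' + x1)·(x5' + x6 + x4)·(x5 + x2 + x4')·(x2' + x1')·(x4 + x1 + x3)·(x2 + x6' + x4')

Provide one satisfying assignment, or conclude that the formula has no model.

Suppose x3 = 1.
Unit clause (x2') forces x2 = 0.
Unit clause (x4) forces x4 = 1.
Unit clause (x6') forces x6 = 0.
Unit clause (x1') forces x1 = 0.
Unit clause (x5) forces x5 = 1.
This assignment satisfies each clause.

x1 ↦ 0, x2 ↦ 0, x3 ↦ 1, x4 ↦ 1, x5 ↦ 1, x6 ↦ 0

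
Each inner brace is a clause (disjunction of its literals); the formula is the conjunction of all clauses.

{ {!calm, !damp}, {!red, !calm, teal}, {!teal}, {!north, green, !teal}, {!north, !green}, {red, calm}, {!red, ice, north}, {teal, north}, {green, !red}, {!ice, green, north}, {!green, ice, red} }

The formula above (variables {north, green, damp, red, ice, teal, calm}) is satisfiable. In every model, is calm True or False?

Suppose calm = false.
From the singleton clause (!teal), teal = false.
From the singleton clause (red), red = true.
From the singleton clause (north), north = true.
From the singleton clause (!green), green = false.
That conflicts with the unit clause (green).
So every satisfying assignment has calm = True.

True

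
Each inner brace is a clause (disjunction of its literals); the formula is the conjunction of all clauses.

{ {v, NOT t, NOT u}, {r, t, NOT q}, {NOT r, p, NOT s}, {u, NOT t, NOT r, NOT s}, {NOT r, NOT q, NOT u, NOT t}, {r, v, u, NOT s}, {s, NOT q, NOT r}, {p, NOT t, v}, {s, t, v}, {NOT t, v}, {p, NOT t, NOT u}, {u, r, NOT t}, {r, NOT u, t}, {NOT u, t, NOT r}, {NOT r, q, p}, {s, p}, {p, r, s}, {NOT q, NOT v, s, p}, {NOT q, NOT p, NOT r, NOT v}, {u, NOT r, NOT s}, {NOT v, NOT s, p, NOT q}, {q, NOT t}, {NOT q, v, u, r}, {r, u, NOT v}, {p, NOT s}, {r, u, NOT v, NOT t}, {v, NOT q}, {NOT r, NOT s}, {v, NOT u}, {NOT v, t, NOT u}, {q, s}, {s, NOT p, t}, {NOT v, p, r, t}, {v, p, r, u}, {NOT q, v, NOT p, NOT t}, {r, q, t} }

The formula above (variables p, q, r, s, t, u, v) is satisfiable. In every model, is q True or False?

Suppose q = false.
(NOT t) alone gives t = false.
(s) alone gives s = true.
(p) alone gives p = true.
(NOT r) alone gives r = false.
But (r) is also a unit clause — contradiction.
So every satisfying assignment has q = True.

True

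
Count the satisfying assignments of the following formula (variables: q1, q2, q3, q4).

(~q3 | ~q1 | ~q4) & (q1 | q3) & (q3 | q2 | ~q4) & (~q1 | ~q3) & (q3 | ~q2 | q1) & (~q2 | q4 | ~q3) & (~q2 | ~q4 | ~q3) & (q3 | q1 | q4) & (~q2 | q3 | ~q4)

4

There are 2^4 = 16 truth assignments over (q1, q2, q3, q4).
Check each against the 9 clauses (columns in the order q1, q2, q3, q4):
  F F F F  ✗ fails (q1 | q3)
  F F F T  ✗ fails (q1 | q3)
  F F T F  ✓ satisfies all
  F F T T  ✓ satisfies all
  F T F F  ✗ fails (q1 | q3)
  F T F T  ✗ fails (q1 | q3)
  F T T F  ✗ fails (~q2 | q4 | ~q3)
  F T T T  ✗ fails (~q2 | ~q4 | ~q3)
  T F F F  ✓ satisfies all
  T F F T  ✗ fails (q3 | q2 | ~q4)
  T F T F  ✗ fails (~q1 | ~q3)
  T F T T  ✗ fails (~q3 | ~q1 | ~q4)
  T T F F  ✓ satisfies all
  T T F T  ✗ fails (~q2 | q3 | ~q4)
  T T T F  ✗ fails (~q1 | ~q3)
  T T T T  ✗ fails (~q3 | ~q1 | ~q4)
4 of the 16 rows are models.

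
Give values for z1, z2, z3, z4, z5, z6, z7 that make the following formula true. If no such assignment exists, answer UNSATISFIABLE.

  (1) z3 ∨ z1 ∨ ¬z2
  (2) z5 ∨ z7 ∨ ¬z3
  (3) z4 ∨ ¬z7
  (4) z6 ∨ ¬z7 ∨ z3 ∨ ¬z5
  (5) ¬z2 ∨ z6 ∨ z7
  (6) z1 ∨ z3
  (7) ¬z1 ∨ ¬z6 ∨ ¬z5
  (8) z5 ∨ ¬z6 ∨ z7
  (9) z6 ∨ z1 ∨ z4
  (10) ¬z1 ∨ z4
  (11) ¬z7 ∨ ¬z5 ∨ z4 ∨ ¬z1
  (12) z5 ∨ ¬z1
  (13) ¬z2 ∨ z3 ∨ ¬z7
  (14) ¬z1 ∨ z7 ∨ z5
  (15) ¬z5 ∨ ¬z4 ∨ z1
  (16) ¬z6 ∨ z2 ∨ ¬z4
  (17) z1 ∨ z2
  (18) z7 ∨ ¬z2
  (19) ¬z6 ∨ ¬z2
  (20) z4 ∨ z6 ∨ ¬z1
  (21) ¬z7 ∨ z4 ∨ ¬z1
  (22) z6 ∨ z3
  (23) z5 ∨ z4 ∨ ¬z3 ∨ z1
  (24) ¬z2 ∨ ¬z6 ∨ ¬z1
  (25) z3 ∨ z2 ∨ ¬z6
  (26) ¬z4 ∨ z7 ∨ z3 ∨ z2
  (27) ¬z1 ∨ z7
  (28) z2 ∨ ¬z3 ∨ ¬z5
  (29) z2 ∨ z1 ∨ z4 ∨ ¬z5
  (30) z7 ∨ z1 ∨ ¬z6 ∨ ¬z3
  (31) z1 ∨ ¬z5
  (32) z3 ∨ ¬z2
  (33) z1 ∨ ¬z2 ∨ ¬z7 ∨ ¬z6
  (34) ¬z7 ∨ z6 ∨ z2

z1=False,  z2=True,  z3=True,  z4=True,  z5=False,  z6=False,  z7=True

Suppose z4 = True.
Suppose z1 = False.
The clause (z3) is unit, so z3 = True.
The clause (¬z5) is unit, so z5 = False.
The clause (z7) is unit, so z7 = True.
The clause (z2) is unit, so z2 = True.
The clause (¬z6) is unit, so z6 = False.
Every clause now holds.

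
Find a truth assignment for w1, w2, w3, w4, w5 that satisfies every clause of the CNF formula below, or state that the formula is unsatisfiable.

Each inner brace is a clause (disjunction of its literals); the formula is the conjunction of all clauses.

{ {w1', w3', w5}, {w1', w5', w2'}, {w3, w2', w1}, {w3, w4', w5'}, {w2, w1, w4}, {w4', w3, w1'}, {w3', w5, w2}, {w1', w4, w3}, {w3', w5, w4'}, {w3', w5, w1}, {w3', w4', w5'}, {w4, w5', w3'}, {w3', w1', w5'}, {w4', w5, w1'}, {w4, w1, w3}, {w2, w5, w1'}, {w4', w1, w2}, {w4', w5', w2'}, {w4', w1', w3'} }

UNSATISFIABLE

Branch on w1: set w1 = 0.
Branch on w3: set w3 = 1.
From the singleton clause (w5), w5 = 1.
From the singleton clause (w4'), w4 = 0.
Now (w4) is unsatisfied and unit — conflict.
Undo w3 and try w3 = 0.
From the singleton clause (w2'), w2 = 0.
From the singleton clause (w4), w4 = 1.
Now (w4') is unsatisfied and unit — conflict.
Either choice for w3 ends in contradiction.
Undo w1 and try w1 = 1.
Branch on w3: set w3 = 0.
From the singleton clause (w4'), w4 = 0.
Now (w4) is unsatisfied and unit — conflict.
Undo w3 and try w3 = 1.
From the singleton clause (w5), w5 = 1.
Now (w5') is unsatisfied and unit — conflict.
Either choice for w3 ends in contradiction.
Either choice for w1 ends in contradiction.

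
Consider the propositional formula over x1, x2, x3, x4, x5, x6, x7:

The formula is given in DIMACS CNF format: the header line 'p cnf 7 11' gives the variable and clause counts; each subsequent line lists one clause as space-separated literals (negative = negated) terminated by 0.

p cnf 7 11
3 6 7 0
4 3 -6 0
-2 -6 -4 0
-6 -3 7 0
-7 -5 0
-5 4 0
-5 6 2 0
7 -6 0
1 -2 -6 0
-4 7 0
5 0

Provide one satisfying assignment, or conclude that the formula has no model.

UNSATISFIABLE

Unit clause (x5) forces x5 = True.
Unit clause (¬x7) forces x7 = False.
Unit clause (x4) forces x4 = True.
Now (¬x4) is unsatisfied and unit — conflict.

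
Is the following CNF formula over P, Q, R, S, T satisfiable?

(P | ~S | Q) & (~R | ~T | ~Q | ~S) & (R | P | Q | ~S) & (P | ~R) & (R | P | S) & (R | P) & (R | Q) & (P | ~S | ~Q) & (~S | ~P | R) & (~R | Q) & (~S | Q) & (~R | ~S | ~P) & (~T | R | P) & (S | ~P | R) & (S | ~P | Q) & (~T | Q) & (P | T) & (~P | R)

Yes

Try P = 1.
The clause (R) is unit, so R = 1.
The clause (Q) is unit, so Q = 1.
The clause (~S) is unit, so S = 0.
No clause remains; T is free.
A satisfying assignment: P=1, Q=1, R=1, S=0, T=1.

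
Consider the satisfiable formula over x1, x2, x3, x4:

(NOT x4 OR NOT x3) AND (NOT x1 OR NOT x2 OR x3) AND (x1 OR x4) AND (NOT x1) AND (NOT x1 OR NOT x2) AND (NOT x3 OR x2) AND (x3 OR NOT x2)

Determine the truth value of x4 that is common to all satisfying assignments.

True

Suppose x4 = false.
Unit clause (x1) forces x1 = true.
But (NOT x1) is also a unit clause — contradiction.
So every satisfying assignment has x4 = True.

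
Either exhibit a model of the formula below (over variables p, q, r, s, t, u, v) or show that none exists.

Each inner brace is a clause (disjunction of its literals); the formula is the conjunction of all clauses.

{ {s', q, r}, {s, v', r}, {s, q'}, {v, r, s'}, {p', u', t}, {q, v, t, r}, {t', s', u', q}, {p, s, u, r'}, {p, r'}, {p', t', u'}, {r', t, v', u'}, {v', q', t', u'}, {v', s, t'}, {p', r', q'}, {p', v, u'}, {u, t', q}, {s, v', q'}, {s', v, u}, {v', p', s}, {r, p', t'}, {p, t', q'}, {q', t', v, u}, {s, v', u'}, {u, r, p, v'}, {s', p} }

Branch on s: set s = 0.
From the singleton clause (q'), q = 0.
Branch on v: set v = 0.
Branch on t: set t = 1.
From the singleton clause (u), u = 1.
From the singleton clause (p'), p = 0.
From the singleton clause (r'), r = 0.
All clauses are satisfied.

p ↦ 0; q ↦ 0; r ↦ 0; s ↦ 0; t ↦ 1; u ↦ 1; v ↦ 0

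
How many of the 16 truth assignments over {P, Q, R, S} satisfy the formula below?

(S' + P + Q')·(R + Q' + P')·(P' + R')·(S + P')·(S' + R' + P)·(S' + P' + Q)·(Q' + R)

There are 2^4 = 16 truth assignments over (P, Q, R, S).
Check each against the 7 clauses (columns in the order P, Q, R, S):
  F F F F  ✓ satisfies all
  F F F T  ✓ satisfies all
  F F T F  ✓ satisfies all
  F F T T  ✗ fails (S' + R' + P)
  F T F F  ✗ fails (Q' + R)
  F T F T  ✗ fails (S' + P + Q')
  F T T F  ✓ satisfies all
  F T T T  ✗ fails (S' + P + Q')
  T F F F  ✗ fails (S + P')
  T F F T  ✗ fails (S' + P' + Q)
  T F T F  ✗ fails (P' + R')
  T F T T  ✗ fails (P' + R')
  T T F F  ✗ fails (R + Q' + P')
  T T F T  ✗ fails (R + Q' + P')
  T T T F  ✗ fails (P' + R')
  T T T T  ✗ fails (P' + R')
4 of the 16 rows are models.

4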